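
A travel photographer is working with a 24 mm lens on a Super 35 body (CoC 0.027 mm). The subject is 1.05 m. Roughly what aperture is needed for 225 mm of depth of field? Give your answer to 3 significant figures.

Write h = H − f = f²/(N·c). The thin-lens limits are Dn = s·h/(h + (s−f)) and Df = s·h/(h − (s−f)), so DoF = Df − Dn = 2·s·(s−f)·h / (h² − (s−f)²).
That is a quadratic in h: DoF·h² − 2·s·(s−f)·h − DoF·(s−f)² = 0 ⇒ h = (s−f)·(s + √(s² + DoF²)) / DoF = 1026 × (1050 + √(1050² + 225²)) / 225 = 1026 × (1050 + 1073.84) / 225 ≈ 9684.7 mm.
Then N = f²/(c·h) = 24² / (0.027 × 9684.7) = 576 / 261.49 ≈ 2.20.

f/2.20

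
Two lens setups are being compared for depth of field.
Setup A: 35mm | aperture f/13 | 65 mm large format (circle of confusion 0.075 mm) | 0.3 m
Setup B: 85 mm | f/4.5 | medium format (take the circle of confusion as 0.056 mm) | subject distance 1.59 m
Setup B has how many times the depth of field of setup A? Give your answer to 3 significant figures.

Setup A: H = 35²/(13×0.075) + 35 ≈ 1291.4 mm; DoF = Df − Dn = 380.19 − 247.75 ≈ 132.44 mm.
Setup B: H = 85²/(4.5×0.056) + 85 ≈ 28755.6 mm; DoF = Df − Dn = 1678.09 − 1510.70 ≈ 167.39 mm.
Ratio = 167.39 / 132.44 ≈ 1.26.

1.26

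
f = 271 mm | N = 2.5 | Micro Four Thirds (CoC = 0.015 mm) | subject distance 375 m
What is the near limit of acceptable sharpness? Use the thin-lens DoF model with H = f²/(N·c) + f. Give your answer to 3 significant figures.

315 m

Hyperfocal distance H = f²/(N·c) + f = 271²/(2.5 × 0.015) + 271 = 73441/0.0375 + 271 ≈ 1958697.7 mm ≈ 1959 m.
Near limit Dn = s·(H − f)/(H + s − 2f) = 375000 × (1958697.7 − 271) / (1958697.7 + 375000 − 2 × 271) = 375000 × 1958426.7 / 2333155.7 ≈ 314771 mm ≈ 315 m.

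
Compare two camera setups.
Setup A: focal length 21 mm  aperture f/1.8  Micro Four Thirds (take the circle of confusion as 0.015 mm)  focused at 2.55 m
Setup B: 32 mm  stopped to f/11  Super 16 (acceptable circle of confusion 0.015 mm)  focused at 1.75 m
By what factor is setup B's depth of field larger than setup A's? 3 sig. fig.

Setup A: H = 21²/(1.8×0.015) + 21 ≈ 16354.3 mm; DoF = Df − Dn = 3017.17 − 2208.10 ≈ 809.07 mm.
Setup B: H = 32²/(11×0.015) + 32 ≈ 6238.1 mm; DoF = Df − Dn = 2419.9 − 1370.6 ≈ 1049.3 mm.
Ratio = 1049.3 / 809.07 ≈ 1.30.

1.30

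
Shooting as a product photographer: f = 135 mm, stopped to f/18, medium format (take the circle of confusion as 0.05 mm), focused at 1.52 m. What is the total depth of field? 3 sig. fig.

209 mm

Hyperfocal distance H = f²/(N·c) + f = 135²/(18 × 0.05) + 135 = 18225/0.9 + 135 ≈ 20385.0 mm ≈ 20.39 m.
Near limit Dn = s·(H − f)/(H + s − 2f) = 1520 × (20385.0 − 135) / (20385.0 + 1520 − 2 × 135) = 1520 × 20250.0 / 21635.0 ≈ 1422.69 mm.
Far limit Df = s·(H − f)/(H − s) = 1520 × (20385.0 − 135) / (20385.0 − 1520) = 1520 × 20250.0 / 18865.0 ≈ 1631.59 mm.
Depth of field = Df − Dn = 1631.59 − 1422.69 ≈ 208.90 mm.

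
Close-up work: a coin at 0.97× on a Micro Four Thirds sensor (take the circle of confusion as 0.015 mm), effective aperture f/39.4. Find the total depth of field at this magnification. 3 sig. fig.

1.26 mm

At magnification m, DoF ≈ 2·N_eff·c/m² = 2 × 39.4 × 0.015 / 0.97² = 1.182 / 0.9409 ≈ 1.26 mm.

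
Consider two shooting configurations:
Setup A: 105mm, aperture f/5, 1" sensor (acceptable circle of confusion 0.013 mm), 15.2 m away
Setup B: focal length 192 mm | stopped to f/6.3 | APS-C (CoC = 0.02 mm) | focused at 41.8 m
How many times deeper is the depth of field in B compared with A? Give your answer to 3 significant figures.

4.45

Setup A: H = 105²/(5×0.013) + 105 ≈ 169720.4 mm; DoF = Df − Dn = 16684.9 − 13957.8 ≈ 2727.1 mm.
Setup B: H = 192²/(6.3×0.02) + 192 ≈ 292763.4 mm; DoF = Df − Dn = 48730 − 36596 ≈ 12134 mm.
Ratio = 12134 / 2727.1 ≈ 4.45.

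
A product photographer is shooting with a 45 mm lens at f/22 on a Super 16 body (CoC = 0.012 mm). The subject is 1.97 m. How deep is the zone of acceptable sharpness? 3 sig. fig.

Hyperfocal distance H = f²/(N·c) + f = 45²/(22 × 0.012) + 45 = 2025/0.264 + 45 ≈ 7715.5 mm ≈ 7.715 m.
Near limit Dn = s·(H − f)/(H + s − 2f) = 1970 × (7715.5 − 45) / (7715.5 + 1970 − 2 × 45) = 1970 × 7670.5 / 9595.5 ≈ 1574.8 mm.
Far limit Df = s·(H − f)/(H − s) = 1970 × (7715.5 − 45) / (7715.5 − 1970) = 1970 × 7670.5 / 5745.5 ≈ 2630.0 mm.
Depth of field = Df − Dn = 2630.0 − 1574.8 ≈ 1055.2 mm ≈ 1.06 m.

1.06 m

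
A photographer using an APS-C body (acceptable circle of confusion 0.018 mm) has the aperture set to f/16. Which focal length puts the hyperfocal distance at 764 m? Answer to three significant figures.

469 mm

From H = f²/(N·c) + f, with f ≪ H: f ≈ √(H·N·c) = √(764000 × 16 × 0.018) = √220032 ≈ 469.1 mm.
The +f correction barely moves this — solving exactly, f² + N·c·f − N·c·H = 0 ⇒ f = (−N·c + √((N·c)² + 4·N·c·H))/2 = (−0.288 + √880128)/2 ≈ 468.93 mm, so f ≈ 469 mm.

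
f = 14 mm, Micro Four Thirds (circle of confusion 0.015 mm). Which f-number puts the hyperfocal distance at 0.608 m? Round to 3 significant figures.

f/22

Rearrange H = f²/(N·c) + f for N: N = f² / ((H − f)·c).
N = 14² / ((608 − 14) × 0.015) = 196 / 8.910 ≈ 22.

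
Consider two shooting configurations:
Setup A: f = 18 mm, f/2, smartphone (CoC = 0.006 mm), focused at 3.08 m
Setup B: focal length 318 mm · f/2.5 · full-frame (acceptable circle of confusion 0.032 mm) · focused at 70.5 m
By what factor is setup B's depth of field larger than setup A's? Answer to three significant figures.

Setup A: H = 18²/(2×0.006) + 18 ≈ 27018.0 mm; DoF = Df − Dn = 3473.97 − 2766.28 ≈ 707.69 mm.
Setup B: H = 318²/(2.5×0.032) + 318 ≈ 1264368.0 mm; DoF = Df − Dn = 74644.4 − 66791.6 ≈ 7852.8 mm.
Ratio = 7852.8 / 707.69 ≈ 11.1.

11.1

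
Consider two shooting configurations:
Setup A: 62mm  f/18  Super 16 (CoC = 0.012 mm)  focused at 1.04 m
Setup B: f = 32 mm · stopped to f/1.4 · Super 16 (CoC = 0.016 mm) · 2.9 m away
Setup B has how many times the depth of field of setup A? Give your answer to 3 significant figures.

3.19

Setup A: H = 62²/(18×0.012) + 62 ≈ 17858.3 mm; DoF = Df − Dn = 1100.48 − 985.82 ≈ 114.66 mm.
Setup B: H = 32²/(1.4×0.016) + 32 ≈ 45746.3 mm; DoF = Df − Dn = 3094.12 − 2728.80 ≈ 365.32 mm.
Ratio = 365.32 / 114.66 ≈ 3.19.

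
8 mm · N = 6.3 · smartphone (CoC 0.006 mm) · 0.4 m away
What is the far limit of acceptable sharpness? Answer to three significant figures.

Hyperfocal distance H = f²/(N·c) + f = 8²/(6.3 × 0.006) + 8 = 64/0.0378 + 8 ≈ 1701.1 mm ≈ 1.701 m.
Far limit Df = s·(H − f)/(H − s) = 400 × (1701.1 − 8) / (1701.1 − 400) = 400 × 1693.1 / 1301.1 ≈ 520.51 mm ≈ 0.521 m.

0.521 m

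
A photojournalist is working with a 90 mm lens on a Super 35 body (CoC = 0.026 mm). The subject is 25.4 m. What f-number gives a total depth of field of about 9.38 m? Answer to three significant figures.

Write h = H − f = f²/(N·c). The thin-lens limits are Dn = s·h/(h + (s−f)) and Df = s·h/(h − (s−f)), so DoF = Df − Dn = 2·s·(s−f)·h / (h² − (s−f)²).
That is a quadratic in h: DoF·h² − 2·s·(s−f)·h − DoF·(s−f)² = 0 ⇒ h = (s−f)·(s + √(s² + DoF²)) / DoF = 25310 × (25400 + √(25400² + 9380²)) / 9380 = 25310 × (25400 + 27076.6) / 9380 ≈ 141597 mm.
Then N = f²/(c·h) = 90² / (0.026 × 141597) = 8100 / 3681.5 ≈ 2.20.

f/2.20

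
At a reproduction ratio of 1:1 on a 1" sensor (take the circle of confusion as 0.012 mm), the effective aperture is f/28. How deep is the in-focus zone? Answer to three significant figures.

0.672 mm

At magnification m, DoF ≈ 2·N_eff·c/m² = 2 × 28 × 0.012 / 1² = 0.672 / 1 ≈ 0.672 mm.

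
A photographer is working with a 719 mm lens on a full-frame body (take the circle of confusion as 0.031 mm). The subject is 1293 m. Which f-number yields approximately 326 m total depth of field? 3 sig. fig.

Write h = H − f = f²/(N·c). The thin-lens limits are Dn = s·h/(h + (s−f)) and Df = s·h/(h − (s−f)), so DoF = Df − Dn = 2·s·(s−f)·h / (h² − (s−f)²).
That is a quadratic in h: DoF·h² − 2·s·(s−f)·h − DoF·(s−f)² = 0 ⇒ h = (s−f)·(s + √(s² + DoF²)) / DoF = 1292281 × (1293000 + √(1293000² + 326000²)) / 326000 = 1292281 × (1293000 + 1333464) / 326000 ≈ 10411438 mm.
Then N = f²/(c·h) = 719² / (0.031 × 10411438) = 516961 / 322755 ≈ 1.60.

f/1.60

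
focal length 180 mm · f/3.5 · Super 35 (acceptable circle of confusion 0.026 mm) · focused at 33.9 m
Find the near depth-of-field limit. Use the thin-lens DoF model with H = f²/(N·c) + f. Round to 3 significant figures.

31.0 m

Hyperfocal distance H = f²/(N·c) + f = 180²/(3.5 × 0.026) + 180 = 32400/0.091 + 180 ≈ 356224.0 mm ≈ 356.2 m.
Near limit Dn = s·(H − f)/(H + s − 2f) = 33900 × (356224.0 − 180) / (356224.0 + 33900 − 2 × 180) = 33900 × 356044.0 / 389764.0 ≈ 30967 mm ≈ 31.0 m.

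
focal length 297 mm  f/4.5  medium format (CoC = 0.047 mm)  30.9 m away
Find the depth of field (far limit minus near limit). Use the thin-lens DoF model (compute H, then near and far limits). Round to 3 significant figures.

4.56 m

Hyperfocal distance H = f²/(N·c) + f = 297²/(4.5 × 0.047) + 297 = 88209/0.2115 + 297 ≈ 417360.8 mm ≈ 417.4 m.
Near limit Dn = s·(H − f)/(H + s − 2f) = 30900 × (417360.8 − 297) / (417360.8 + 30900 − 2 × 297) = 30900 × 417063.8 / 447666.8 ≈ 28787.6 mm.
Far limit Df = s·(H − f)/(H − s) = 30900 × (417360.8 − 297) / (417360.8 − 30900) = 30900 × 417063.8 / 386460.8 ≈ 33346.9 mm.
Depth of field = Df − Dn = 33346.9 − 28787.6 ≈ 4559.3 mm ≈ 4.56 m.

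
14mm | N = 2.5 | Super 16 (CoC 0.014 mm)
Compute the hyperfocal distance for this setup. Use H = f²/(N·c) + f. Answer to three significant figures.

5.61 m

Hyperfocal distance H = f²/(N·c) + f = 14²/(2.5 × 0.014) + 14 = 196/0.035 + 14 ≈ 5614.0 mm ≈ 5.61 m.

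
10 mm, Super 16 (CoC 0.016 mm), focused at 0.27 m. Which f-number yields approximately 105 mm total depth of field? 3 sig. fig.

f/4.51

Write h = H − f = f²/(N·c). The thin-lens limits are Dn = s·h/(h + (s−f)) and Df = s·h/(h − (s−f)), so DoF = Df − Dn = 2·s·(s−f)·h / (h² − (s−f)²).
That is a quadratic in h: DoF·h² − 2·s·(s−f)·h − DoF·(s−f)² = 0 ⇒ h = (s−f)·(s + √(s² + DoF²)) / DoF = 260 × (270 + √(270² + 105²)) / 105 = 260 × (270 + 289.698) / 105 ≈ 1385.9 mm.
Then N = f²/(c·h) = 10² / (0.016 × 1385.9) = 100 / 22.175 ≈ 4.51.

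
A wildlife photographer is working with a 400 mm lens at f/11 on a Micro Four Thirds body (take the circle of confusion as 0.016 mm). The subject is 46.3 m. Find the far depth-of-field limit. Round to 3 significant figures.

48.8 m

Hyperfocal distance H = f²/(N·c) + f = 400²/(11 × 0.016) + 400 = 160000/0.176 + 400 ≈ 909490.9 mm ≈ 909.5 m.
Far limit Df = s·(H − f)/(H − s) = 46300 × (909490.9 − 400) / (909490.9 − 46300) = 46300 × 909090.9 / 863190.9 ≈ 48762 mm ≈ 48.8 m.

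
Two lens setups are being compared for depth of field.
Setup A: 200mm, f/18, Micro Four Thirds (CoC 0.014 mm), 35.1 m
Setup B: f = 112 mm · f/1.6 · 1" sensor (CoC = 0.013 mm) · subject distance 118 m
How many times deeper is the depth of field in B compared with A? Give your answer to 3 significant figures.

2.96

Setup A: H = 200²/(18×0.014) + 200 ≈ 158930.2 mm; DoF = Df − Dn = 44993 − 28774 ≈ 16219 mm.
Setup B: H = 112²/(1.6×0.013) + 112 ≈ 603188.9 mm; DoF = Df − Dn = 146671 − 98705 ≈ 47966 mm.
Ratio = 47966 / 16219 ≈ 2.96.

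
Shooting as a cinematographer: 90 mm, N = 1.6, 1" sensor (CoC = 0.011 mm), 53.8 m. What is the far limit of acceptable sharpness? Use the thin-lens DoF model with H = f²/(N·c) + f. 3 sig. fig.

60.9 m

Hyperfocal distance H = f²/(N·c) + f = 90²/(1.6 × 0.011) + 90 = 8100/0.0176 + 90 ≈ 460317.3 mm ≈ 460.3 m.
Far limit Df = s·(H − f)/(H − s) = 53800 × (460317.3 − 90) / (460317.3 − 53800) = 53800 × 460227.3 / 406517.3 ≈ 60908 mm ≈ 60.9 m.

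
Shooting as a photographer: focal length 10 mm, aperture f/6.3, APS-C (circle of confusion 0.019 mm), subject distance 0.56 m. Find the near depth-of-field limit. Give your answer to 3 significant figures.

Hyperfocal distance H = f²/(N·c) + f = 10²/(6.3 × 0.019) + 10 = 100/0.1197 + 10 ≈ 845.4 mm ≈ 0.845 m.
Near limit Dn = s·(H − f)/(H + s − 2f) = 560 × (845.4 − 10) / (845.4 + 560 − 2 × 10) = 560 × 835.4 / 1385.4 ≈ 337.69 mm.

338 mm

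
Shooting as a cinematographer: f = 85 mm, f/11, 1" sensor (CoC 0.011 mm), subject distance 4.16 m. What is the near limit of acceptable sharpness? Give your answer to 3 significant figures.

3.89 m

Hyperfocal distance H = f²/(N·c) + f = 85²/(11 × 0.011) + 85 = 7225/0.121 + 85 ≈ 59795.7 mm ≈ 59.80 m.
Near limit Dn = s·(H − f)/(H + s − 2f) = 4160 × (59795.7 − 85) / (59795.7 + 4160 − 2 × 85) = 4160 × 59710.7 / 63785.7 ≈ 3894.2 mm ≈ 3.89 m.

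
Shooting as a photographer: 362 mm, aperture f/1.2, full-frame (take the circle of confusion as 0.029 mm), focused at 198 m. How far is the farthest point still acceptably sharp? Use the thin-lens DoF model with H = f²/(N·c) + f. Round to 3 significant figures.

209 m

Hyperfocal distance H = f²/(N·c) + f = 362²/(1.2 × 0.029) + 362 = 131044/0.0348 + 362 ≈ 3765994.2 mm ≈ 3766 m.
Far limit Df = s·(H − f)/(H − s) = 198000 × (3765994.2 − 362) / (3765994.2 − 198000) = 198000 × 3765632.2 / 3567994.2 ≈ 208968 mm ≈ 209 m.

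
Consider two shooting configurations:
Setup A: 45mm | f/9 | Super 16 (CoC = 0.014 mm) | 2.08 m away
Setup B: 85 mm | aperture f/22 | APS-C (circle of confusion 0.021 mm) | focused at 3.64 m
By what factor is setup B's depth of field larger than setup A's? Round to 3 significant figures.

3.26

Setup A: H = 45²/(9×0.014) + 45 ≈ 16116.4 mm; DoF = Df − Dn = 2381.56 − 1846.23 ≈ 535.33 mm.
Setup B: H = 85²/(22×0.021) + 85 ≈ 15723.5 mm; DoF = Df − Dn = 4710.9 − 2965.8 ≈ 1745.1 mm.
Ratio = 1745.1 / 535.33 ≈ 3.26.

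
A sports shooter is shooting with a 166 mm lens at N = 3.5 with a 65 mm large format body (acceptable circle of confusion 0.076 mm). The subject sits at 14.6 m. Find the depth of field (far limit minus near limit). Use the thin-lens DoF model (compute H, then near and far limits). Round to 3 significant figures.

Hyperfocal distance H = f²/(N·c) + f = 166²/(3.5 × 0.076) + 166 = 27556/0.266 + 166 ≈ 103760.0 mm ≈ 103.8 m.
Near limit Dn = s·(H − f)/(H + s − 2f) = 14600 × (103760.0 − 166) / (103760.0 + 14600 − 2 × 166) = 14600 × 103594.0 / 118028.0 ≈ 12814.5 mm.
Far limit Df = s·(H − f)/(H − s) = 14600 × (103760.0 − 166) / (103760.0 − 14600) = 14600 × 103594.0 / 89160.0 ≈ 16963.6 mm.
Depth of field = Df − Dn = 16963.6 − 12814.5 ≈ 4149.1 mm ≈ 4.15 m.

4.15 m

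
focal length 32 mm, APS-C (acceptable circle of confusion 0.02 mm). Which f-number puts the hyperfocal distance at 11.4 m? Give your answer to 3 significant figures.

Rearrange H = f²/(N·c) + f for N: N = f² / ((H − f)·c).
N = 32² / ((11400 − 32) × 0.02) = 1024 / 227.4 ≈ 4.50.

f/4.50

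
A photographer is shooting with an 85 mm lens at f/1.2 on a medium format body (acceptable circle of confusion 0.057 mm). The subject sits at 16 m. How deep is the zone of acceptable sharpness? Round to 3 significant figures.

4.93 m

Hyperfocal distance H = f²/(N·c) + f = 85²/(1.2 × 0.057) + 85 = 7225/0.0684 + 85 ≈ 105713.7 mm ≈ 105.7 m.
Near limit Dn = s·(H − f)/(H + s − 2f) = 16000 × (105713.7 − 85) / (105713.7 + 16000 − 2 × 85) = 16000 × 105628.7 / 121543.7 ≈ 13905.0 mm.
Far limit Df = s·(H − f)/(H − s) = 16000 × (105713.7 − 85) / (105713.7 − 16000) = 16000 × 105628.7 / 89713.7 ≈ 18838.4 mm.
Depth of field = Df − Dn = 18838.4 − 13905.0 ≈ 4933.4 mm ≈ 4.93 m.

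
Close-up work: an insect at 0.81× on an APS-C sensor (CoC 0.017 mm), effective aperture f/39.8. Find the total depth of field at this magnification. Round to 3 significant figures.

2.06 mm

At magnification m, DoF ≈ 2·N_eff·c/m² = 2 × 39.8 × 0.017 / 0.81² = 1.353 / 0.6561 ≈ 2.06 mm.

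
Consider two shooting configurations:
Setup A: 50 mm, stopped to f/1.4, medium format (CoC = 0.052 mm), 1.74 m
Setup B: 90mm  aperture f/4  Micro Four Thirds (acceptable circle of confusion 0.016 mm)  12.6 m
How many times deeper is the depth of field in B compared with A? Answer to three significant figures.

14.7

Setup A: H = 50²/(1.4×0.052) + 50 ≈ 34390.7 mm; DoF = Df − Dn = 1830.06 − 1658.39 ≈ 171.67 mm.
Setup B: H = 90²/(4×0.016) + 90 ≈ 126652.5 mm; DoF = Df − Dn = 13982.0 − 11466.6 ≈ 2515.4 mm.
Ratio = 2515.4 / 171.67 ≈ 14.7.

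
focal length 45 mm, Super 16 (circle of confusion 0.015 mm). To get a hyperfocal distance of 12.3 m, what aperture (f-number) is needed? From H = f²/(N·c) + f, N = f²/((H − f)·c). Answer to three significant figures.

Rearrange H = f²/(N·c) + f for N: N = f² / ((H − f)·c).
N = 45² / ((12300 − 45) × 0.015) = 2025 / 183.8 ≈ 11.

f/11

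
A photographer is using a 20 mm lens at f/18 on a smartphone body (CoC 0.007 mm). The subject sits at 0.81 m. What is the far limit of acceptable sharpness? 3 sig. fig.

Hyperfocal distance H = f²/(N·c) + f = 20²/(18 × 0.007) + 20 = 400/0.126 + 20 ≈ 3194.6 mm ≈ 3.195 m.
Far limit Df = s·(H − f)/(H − s) = 810 × (3194.6 − 20) / (3194.6 − 810) = 810 × 3174.6 / 2384.6 ≈ 1078.3 mm ≈ 1.08 m.

1.08 m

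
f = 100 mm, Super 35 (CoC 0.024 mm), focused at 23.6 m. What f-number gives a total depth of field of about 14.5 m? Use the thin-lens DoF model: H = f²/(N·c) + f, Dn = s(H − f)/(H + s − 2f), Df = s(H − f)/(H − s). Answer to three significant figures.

Write h = H − f = f²/(N·c). The thin-lens limits are Dn = s·h/(h + (s−f)) and Df = s·h/(h − (s−f)), so DoF = Df − Dn = 2·s·(s−f)·h / (h² − (s−f)²).
That is a quadratic in h: DoF·h² − 2·s·(s−f)·h − DoF·(s−f)² = 0 ⇒ h = (s−f)·(s + √(s² + DoF²)) / DoF = 23500 × (23600 + √(23600² + 14500²)) / 14500 = 23500 × (23600 + 27698.6) / 14500 ≈ 83139 mm.
Then N = f²/(c·h) = 100² / (0.024 × 83139) = 10000 / 1995.3 ≈ 5.01.

f/5.01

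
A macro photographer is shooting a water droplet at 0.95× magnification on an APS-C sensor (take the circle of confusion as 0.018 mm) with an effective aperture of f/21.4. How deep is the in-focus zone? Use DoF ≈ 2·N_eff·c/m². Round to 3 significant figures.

At magnification m, DoF ≈ 2·N_eff·c/m² = 2 × 21.4 × 0.018 / 0.95² = 0.7704 / 0.9025 ≈ 0.854 mm.

0.854 mm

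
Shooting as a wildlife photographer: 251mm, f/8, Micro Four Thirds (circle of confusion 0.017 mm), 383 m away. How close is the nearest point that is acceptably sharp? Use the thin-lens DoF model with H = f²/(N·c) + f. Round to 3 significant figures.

210 m

Hyperfocal distance H = f²/(N·c) + f = 251²/(8 × 0.017) + 251 = 63001/0.136 + 251 ≈ 463493.6 mm ≈ 463.5 m.
Near limit Dn = s·(H − f)/(H + s − 2f) = 383000 × (463493.6 − 251) / (463493.6 + 383000 − 2 × 251) = 383000 × 463242.6 / 845991.6 ≈ 209721 mm ≈ 210 m.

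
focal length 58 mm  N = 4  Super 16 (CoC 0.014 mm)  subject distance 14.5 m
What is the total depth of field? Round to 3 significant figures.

Hyperfocal distance H = f²/(N·c) + f = 58²/(4 × 0.014) + 58 = 3364/0.056 + 58 ≈ 60129.4 mm ≈ 60.13 m.
Near limit Dn = s·(H − f)/(H + s − 2f) = 14500 × (60129.4 − 58) / (60129.4 + 14500 − 2 × 58) = 14500 × 60071.4 / 74513.4 ≈ 11689.6 mm.
Far limit Df = s·(H − f)/(H − s) = 14500 × (60129.4 − 58) / (60129.4 − 14500) = 14500 × 60071.4 / 45629.4 ≈ 19089.3 mm.
Depth of field = Df − Dn = 19089.3 − 11689.6 ≈ 7399.7 mm ≈ 7.40 m.

7.40 m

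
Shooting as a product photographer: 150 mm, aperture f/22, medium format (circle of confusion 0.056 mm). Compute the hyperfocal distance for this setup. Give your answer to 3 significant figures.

Hyperfocal distance H = f²/(N·c) + f = 150²/(22 × 0.056) + 150 = 22500/1.232 + 150 ≈ 18413.0 mm ≈ 18.4 m.

18.4 m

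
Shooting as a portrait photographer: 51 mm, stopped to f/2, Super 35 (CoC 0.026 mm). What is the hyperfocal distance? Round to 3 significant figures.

50.1 m

Hyperfocal distance H = f²/(N·c) + f = 51²/(2 × 0.026) + 51 = 2601/0.052 + 51 ≈ 50070.2 mm ≈ 50.1 m.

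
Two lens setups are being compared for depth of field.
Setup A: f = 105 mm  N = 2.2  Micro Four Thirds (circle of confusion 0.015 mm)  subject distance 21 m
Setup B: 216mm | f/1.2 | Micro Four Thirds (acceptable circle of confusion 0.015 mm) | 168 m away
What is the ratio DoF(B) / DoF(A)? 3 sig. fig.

Setup A: H = 105²/(2.2×0.015) + 105 ≈ 334195.9 mm; DoF = Df − Dn = 22401.0 − 19763.9 ≈ 2637.1 mm.
Setup B: H = 216²/(1.2×0.015) + 216 ≈ 2592216.0 mm; DoF = Df − Dn = 179628 − 157786 ≈ 21842 mm.
Ratio = 21842 / 2637.1 ≈ 8.28.

8.28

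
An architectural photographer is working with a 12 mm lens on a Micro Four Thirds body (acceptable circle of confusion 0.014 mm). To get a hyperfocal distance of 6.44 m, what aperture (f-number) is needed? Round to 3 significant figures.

f/1.60

Rearrange H = f²/(N·c) + f for N: N = f² / ((H − f)·c).
N = 12² / ((6440 − 12) × 0.014) = 144 / 89.99 ≈ 1.60.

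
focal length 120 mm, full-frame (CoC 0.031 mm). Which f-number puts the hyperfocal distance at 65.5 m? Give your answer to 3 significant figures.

Rearrange H = f²/(N·c) + f for N: N = f² / ((H − f)·c).
N = 120² / ((65500 − 120) × 0.031) = 14400 / 2027 ≈ 7.10.

f/7.10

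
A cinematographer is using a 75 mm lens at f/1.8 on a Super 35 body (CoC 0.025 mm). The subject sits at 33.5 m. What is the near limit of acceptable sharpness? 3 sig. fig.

26.4 m

Hyperfocal distance H = f²/(N·c) + f = 75²/(1.8 × 0.025) + 75 = 5625/0.045 + 75 ≈ 125075.0 mm ≈ 125.1 m.
Near limit Dn = s·(H − f)/(H + s − 2f) = 33500 × (125075.0 − 75) / (125075.0 + 33500 − 2 × 75) = 33500 × 125000.0 / 158425.0 ≈ 26432 mm ≈ 26.4 m.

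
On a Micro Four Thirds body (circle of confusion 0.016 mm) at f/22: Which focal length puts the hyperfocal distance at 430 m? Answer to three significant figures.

389 mm

From H = f²/(N·c) + f, with f ≪ H: f ≈ √(H·N·c) = √(430000 × 22 × 0.016) = √151360 ≈ 389.1 mm.
The +f correction barely moves this — solving exactly, f² + N·c·f − N·c·H = 0 ⇒ f = (−N·c + √((N·c)² + 4·N·c·H))/2 = (−0.352 + √605440)/2 ≈ 388.87 mm, so f ≈ 389 mm.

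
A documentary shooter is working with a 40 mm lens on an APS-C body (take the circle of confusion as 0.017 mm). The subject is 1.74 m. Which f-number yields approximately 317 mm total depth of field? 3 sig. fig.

f/5

Write h = H − f = f²/(N·c). The thin-lens limits are Dn = s·h/(h + (s−f)) and Df = s·h/(h − (s−f)), so DoF = Df − Dn = 2·s·(s−f)·h / (h² − (s−f)²).
That is a quadratic in h: DoF·h² − 2·s·(s−f)·h − DoF·(s−f)² = 0 ⇒ h = (s−f)·(s + √(s² + DoF²)) / DoF = 1700 × (1740 + √(1740² + 317²)) / 317 = 1700 × (1740 + 1768.64) / 317 ≈ 18816 mm.
Then N = f²/(c·h) = 40² / (0.017 × 18816) = 1600 / 319.87 ≈ 5.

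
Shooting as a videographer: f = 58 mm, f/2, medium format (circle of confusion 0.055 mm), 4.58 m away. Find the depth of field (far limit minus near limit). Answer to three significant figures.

Hyperfocal distance H = f²/(N·c) + f = 58²/(2 × 0.055) + 58 = 3364/0.11 + 58 ≈ 30639.8 mm ≈ 30.64 m.
Near limit Dn = s·(H − f)/(H + s − 2f) = 4580 × (30639.8 − 58) / (30639.8 + 4580 − 2 × 58) = 4580 × 30581.8 / 35103.8 ≈ 3990.0 mm.
Far limit Df = s·(H − f)/(H − s) = 4580 × (30639.8 − 58) / (30639.8 − 4580) = 4580 × 30581.8 / 26059.8 ≈ 5374.7 mm.
Depth of field = Df − Dn = 5374.7 − 3990.0 ≈ 1384.7 mm ≈ 1.38 m.

1.38 m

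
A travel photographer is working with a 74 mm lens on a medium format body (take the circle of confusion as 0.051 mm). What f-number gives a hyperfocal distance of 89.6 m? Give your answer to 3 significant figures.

Rearrange H = f²/(N·c) + f for N: N = f² / ((H − f)·c).
N = 74² / ((89600 − 74) × 0.051) = 5476 / 4566 ≈ 1.20.

f/1.20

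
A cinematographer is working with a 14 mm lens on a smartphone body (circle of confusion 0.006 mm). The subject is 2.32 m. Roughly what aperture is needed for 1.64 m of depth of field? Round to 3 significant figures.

f/4.50

Write h = H − f = f²/(N·c). The thin-lens limits are Dn = s·h/(h + (s−f)) and Df = s·h/(h − (s−f)), so DoF = Df − Dn = 2·s·(s−f)·h / (h² − (s−f)²).
That is a quadratic in h: DoF·h² − 2·s·(s−f)·h − DoF·(s−f)² = 0 ⇒ h = (s−f)·(s + √(s² + DoF²)) / DoF = 2306 × (2320 + √(2320² + 1640²)) / 1640 = 2306 × (2320 + 2841.13) / 1640 ≈ 7257.0 mm.
Then N = f²/(c·h) = 14² / (0.006 × 7257.0) = 196 / 43.542 ≈ 4.50.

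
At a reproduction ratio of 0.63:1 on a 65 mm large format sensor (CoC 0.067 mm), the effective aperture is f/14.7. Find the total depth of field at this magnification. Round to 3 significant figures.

At magnification m, DoF ≈ 2·N_eff·c/m² = 2 × 14.7 × 0.067 / 0.63² = 1.97 / 0.3969 ≈ 4.96 mm.

4.96 mm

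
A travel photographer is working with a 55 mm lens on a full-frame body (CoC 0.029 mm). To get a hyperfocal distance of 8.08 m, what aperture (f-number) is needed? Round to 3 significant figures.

Rearrange H = f²/(N·c) + f for N: N = f² / ((H − f)·c).
N = 55² / ((8080 − 55) × 0.029) = 3025 / 232.7 ≈ 13.

f/13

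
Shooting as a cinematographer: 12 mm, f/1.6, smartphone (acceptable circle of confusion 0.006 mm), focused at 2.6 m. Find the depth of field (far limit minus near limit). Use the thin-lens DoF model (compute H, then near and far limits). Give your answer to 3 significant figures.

Hyperfocal distance H = f²/(N·c) + f = 12²/(1.6 × 0.006) + 12 = 144/0.0096 + 12 ≈ 15012.0 mm ≈ 15.01 m.
Near limit Dn = s·(H − f)/(H + s − 2f) = 2600 × (15012.0 − 12) / (15012.0 + 2600 − 2 × 12) = 2600 × 15000.0 / 17588.0 ≈ 2217.42 mm.
Far limit Df = s·(H − f)/(H − s) = 2600 × (15012.0 − 12) / (15012.0 − 2600) = 2600 × 15000.0 / 12412.0 ≈ 3142.12 mm.
Depth of field = Df − Dn = 3142.12 − 2217.42 ≈ 924.70 mm ≈ 0.925 m.

0.925 m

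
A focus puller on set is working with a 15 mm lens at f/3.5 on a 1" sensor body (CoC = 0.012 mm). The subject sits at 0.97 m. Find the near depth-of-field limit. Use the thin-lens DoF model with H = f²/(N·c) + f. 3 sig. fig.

0.823 m

Hyperfocal distance H = f²/(N·c) + f = 15²/(3.5 × 0.012) + 15 = 225/0.042 + 15 ≈ 5372.1 mm ≈ 5.372 m.
Near limit Dn = s·(H − f)/(H + s − 2f) = 970 × (5372.1 − 15) / (5372.1 + 970 − 2 × 15) = 970 × 5357.1 / 6312.1 ≈ 823.24 mm ≈ 0.823 m.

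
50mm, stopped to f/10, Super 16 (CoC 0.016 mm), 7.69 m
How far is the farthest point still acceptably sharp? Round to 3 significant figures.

15.0 m

Hyperfocal distance H = f²/(N·c) + f = 50²/(10 × 0.016) + 50 = 2500/0.16 + 50 ≈ 15675.0 mm ≈ 15.68 m.
Far limit Df = s·(H − f)/(H − s) = 7690 × (15675.0 − 50) / (15675.0 − 7690) = 7690 × 15625.0 / 7985.0 ≈ 15048 mm ≈ 15.0 m.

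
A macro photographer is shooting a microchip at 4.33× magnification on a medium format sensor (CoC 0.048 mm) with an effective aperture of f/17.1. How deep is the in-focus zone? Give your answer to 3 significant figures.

At magnification m, DoF ≈ 2·N_eff·c/m² = 2 × 17.1 × 0.048 / 4.33² = 1.642 / 18.75 ≈ 0.0876 mm.

0.0876 mm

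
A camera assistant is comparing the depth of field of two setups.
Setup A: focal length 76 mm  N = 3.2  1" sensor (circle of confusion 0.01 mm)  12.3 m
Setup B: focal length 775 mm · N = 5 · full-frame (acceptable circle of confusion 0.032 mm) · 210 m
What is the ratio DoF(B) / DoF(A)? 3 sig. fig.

14.0

Setup A: H = 76²/(3.2×0.01) + 76 ≈ 180576.0 mm; DoF = Df − Dn = 13193.5 − 11519.8 ≈ 1673.7 mm.
Setup B: H = 775²/(5×0.032) + 775 ≈ 3754681.2 mm; DoF = Df − Dn = 222395 − 198914 ≈ 23481 mm.
Ratio = 23481 / 1673.7 ≈ 14.0.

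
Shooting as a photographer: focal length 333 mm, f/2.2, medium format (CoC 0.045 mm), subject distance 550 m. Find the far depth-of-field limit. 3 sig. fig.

1080 m

Hyperfocal distance H = f²/(N·c) + f = 333²/(2.2 × 0.045) + 333 = 110889/0.099 + 333 ≈ 1120423.9 mm ≈ 1120 m.
Far limit Df = s·(H − f)/(H − s) = 550000 × (1120423.9 − 333) / (1120423.9 − 550000) = 550000 × 1120090.9 / 570423.9 ≈ 1079986 mm ≈ 1080 m.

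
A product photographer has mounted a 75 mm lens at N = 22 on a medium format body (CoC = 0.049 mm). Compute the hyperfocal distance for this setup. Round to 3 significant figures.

Hyperfocal distance H = f²/(N·c) + f = 75²/(22 × 0.049) + 75 = 5625/1.078 + 75 ≈ 5293.0 mm ≈ 5.29 m.

5.29 m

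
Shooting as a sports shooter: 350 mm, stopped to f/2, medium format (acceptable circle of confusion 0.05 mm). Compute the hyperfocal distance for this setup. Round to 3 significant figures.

1230 m

Hyperfocal distance H = f²/(N·c) + f = 350²/(2 × 0.05) + 350 = 122500/0.1 + 350 ≈ 1225350.0 mm ≈ 1230 m.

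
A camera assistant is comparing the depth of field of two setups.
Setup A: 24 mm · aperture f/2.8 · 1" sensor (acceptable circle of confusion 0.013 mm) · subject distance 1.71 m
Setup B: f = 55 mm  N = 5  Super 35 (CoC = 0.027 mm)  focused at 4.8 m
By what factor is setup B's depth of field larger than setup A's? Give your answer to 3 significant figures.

Setup A: H = 24²/(2.8×0.013) + 24 ≈ 15848.2 mm; DoF = Df − Dn = 1913.92 − 1545.35 ≈ 368.57 mm.
Setup B: H = 55²/(5×0.027) + 55 ≈ 22462.4 mm; DoF = Df − Dn = 6089.5 − 3961.2 ≈ 2128.3 mm.
Ratio = 2128.3 / 368.57 ≈ 5.77.

5.77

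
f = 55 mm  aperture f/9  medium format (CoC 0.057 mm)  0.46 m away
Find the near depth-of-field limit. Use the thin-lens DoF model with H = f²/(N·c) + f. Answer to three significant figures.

Hyperfocal distance H = f²/(N·c) + f = 55²/(9 × 0.057) + 55 = 3025/0.513 + 55 ≈ 5951.7 mm ≈ 5.952 m.
Near limit Dn = s·(H − f)/(H + s − 2f) = 460 × (5951.7 − 55) / (5951.7 + 460 − 2 × 55) = 460 × 5896.7 / 6301.7 ≈ 430.44 mm.

430 mm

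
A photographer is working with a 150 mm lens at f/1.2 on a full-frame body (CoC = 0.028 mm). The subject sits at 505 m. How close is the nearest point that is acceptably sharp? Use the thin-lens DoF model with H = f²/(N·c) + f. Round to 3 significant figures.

288 m

Hyperfocal distance H = f²/(N·c) + f = 150²/(1.2 × 0.028) + 150 = 22500/0.0336 + 150 ≈ 669792.9 mm ≈ 669.8 m.
Near limit Dn = s·(H − f)/(H + s − 2f) = 505000 × (669792.9 − 150) / (669792.9 + 505000 − 2 × 150) = 505000 × 669642.9 / 1174492.9 ≈ 287928 mm ≈ 288 m.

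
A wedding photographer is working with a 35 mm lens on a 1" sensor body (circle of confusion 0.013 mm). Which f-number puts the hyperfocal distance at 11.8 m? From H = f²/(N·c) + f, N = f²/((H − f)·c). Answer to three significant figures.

f/8.01

Rearrange H = f²/(N·c) + f for N: N = f² / ((H − f)·c).
N = 35² / ((11800 − 35) × 0.013) = 1225 / 152.9 ≈ 8.01.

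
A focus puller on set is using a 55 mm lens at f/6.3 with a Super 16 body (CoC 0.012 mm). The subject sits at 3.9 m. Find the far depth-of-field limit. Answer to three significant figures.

4.31 m

Hyperfocal distance H = f²/(N·c) + f = 55²/(6.3 × 0.012) + 55 = 3025/0.0756 + 55 ≈ 40068.2 mm ≈ 40.07 m.
Far limit Df = s·(H − f)/(H − s) = 3900 × (40068.2 − 55) / (40068.2 − 3900) = 3900 × 40013.2 / 36168.2 ≈ 4314.6 mm ≈ 4.31 m.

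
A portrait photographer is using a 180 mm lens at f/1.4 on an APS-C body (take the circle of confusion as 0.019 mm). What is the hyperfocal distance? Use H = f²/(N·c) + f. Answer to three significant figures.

Hyperfocal distance H = f²/(N·c) + f = 180²/(1.4 × 0.019) + 180 = 32400/0.0266 + 180 ≈ 1218225.1 mm ≈ 1220 m.

1220 m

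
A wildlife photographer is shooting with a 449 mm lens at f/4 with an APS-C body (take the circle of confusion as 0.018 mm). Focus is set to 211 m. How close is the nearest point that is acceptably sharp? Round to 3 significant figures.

Hyperfocal distance H = f²/(N·c) + f = 449²/(4 × 0.018) + 449 = 201601/0.072 + 449 ≈ 2800462.9 mm ≈ 2800 m.
Near limit Dn = s·(H − f)/(H + s − 2f) = 211000 × (2800462.9 − 449) / (2800462.9 + 211000 − 2 × 449) = 211000 × 2800013.9 / 3010564.9 ≈ 196243 mm ≈ 196 m.

196 m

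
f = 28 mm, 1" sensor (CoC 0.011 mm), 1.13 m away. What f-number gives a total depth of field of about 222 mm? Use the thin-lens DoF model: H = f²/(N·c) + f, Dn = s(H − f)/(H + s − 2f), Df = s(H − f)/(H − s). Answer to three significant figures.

Write h = H − f = f²/(N·c). The thin-lens limits are Dn = s·h/(h + (s−f)) and Df = s·h/(h − (s−f)), so DoF = Df − Dn = 2·s·(s−f)·h / (h² − (s−f)²).
That is a quadratic in h: DoF·h² − 2·s·(s−f)·h − DoF·(s−f)² = 0 ⇒ h = (s−f)·(s + √(s² + DoF²)) / DoF = 1102 × (1130 + √(1130² + 222²)) / 222 = 1102 × (1130 + 1151.60) / 222 ≈ 11326 mm.
Then N = f²/(c·h) = 28² / (0.011 × 11326) = 784 / 124.58 ≈ 6.29.

f/6.29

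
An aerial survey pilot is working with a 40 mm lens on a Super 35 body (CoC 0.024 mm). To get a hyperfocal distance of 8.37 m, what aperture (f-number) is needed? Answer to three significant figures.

f/8

Rearrange H = f²/(N·c) + f for N: N = f² / ((H − f)·c).
N = 40² / ((8370 − 40) × 0.024) = 1600 / 199.9 ≈ 8.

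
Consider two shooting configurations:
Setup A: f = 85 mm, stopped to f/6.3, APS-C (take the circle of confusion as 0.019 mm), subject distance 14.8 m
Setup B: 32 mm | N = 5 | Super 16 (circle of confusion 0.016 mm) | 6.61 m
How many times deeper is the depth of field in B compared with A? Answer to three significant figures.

Setup A: H = 85²/(6.3×0.019) + 85 ≈ 60444.2 mm; DoF = Df − Dn = 19571.3 − 11899.1 ≈ 7672.2 mm.
Setup B: H = 32²/(5×0.016) + 32 ≈ 12832.0 mm; DoF = Df − Dn = 13598.2 − 4366.2 ≈ 9232.0 mm.
Ratio = 9232.0 / 7672.2 ≈ 1.20.

1.20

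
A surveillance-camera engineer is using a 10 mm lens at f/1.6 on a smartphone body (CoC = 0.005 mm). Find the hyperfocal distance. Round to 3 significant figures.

Hyperfocal distance H = f²/(N·c) + f = 10²/(1.6 × 0.005) + 10 = 100/0.008 + 10 ≈ 12510.0 mm ≈ 12.5 m.

12.5 m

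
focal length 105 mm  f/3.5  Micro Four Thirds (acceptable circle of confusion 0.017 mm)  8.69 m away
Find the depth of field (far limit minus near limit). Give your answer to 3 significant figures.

Hyperfocal distance H = f²/(N·c) + f = 105²/(3.5 × 0.017) + 105 = 11025/0.0595 + 105 ≈ 185399.1 mm ≈ 185.4 m.
Near limit Dn = s·(H − f)/(H + s − 2f) = 8690 × (185399.1 − 105) / (185399.1 + 8690 − 2 × 105) = 8690 × 185294.1 / 193879.1 ≈ 8305.21 mm.
Far limit Df = s·(H − f)/(H − s) = 8690 × (185399.1 − 105) / (185399.1 − 8690) = 8690 × 185294.1 / 176709.1 ≈ 9112.18 mm.
Depth of field = Df − Dn = 9112.18 − 8305.21 ≈ 806.97 mm ≈ 0.807 m.

0.807 m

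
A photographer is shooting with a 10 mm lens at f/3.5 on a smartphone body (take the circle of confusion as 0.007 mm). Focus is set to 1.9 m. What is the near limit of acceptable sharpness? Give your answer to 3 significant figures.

1.30 m

Hyperfocal distance H = f²/(N·c) + f = 10²/(3.5 × 0.007) + 10 = 100/0.0245 + 10 ≈ 4091.6 mm ≈ 4.092 m.
Near limit Dn = s·(H − f)/(H + s − 2f) = 1900 × (4091.6 − 10) / (4091.6 + 1900 − 2 × 10) = 1900 × 4081.6 / 5971.6 ≈ 1298.7 mm ≈ 1.30 m.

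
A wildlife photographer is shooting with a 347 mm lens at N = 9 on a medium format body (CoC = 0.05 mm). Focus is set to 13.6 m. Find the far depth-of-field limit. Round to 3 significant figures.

Hyperfocal distance H = f²/(N·c) + f = 347²/(9 × 0.05) + 347 = 120409/0.45 + 347 ≈ 267922.6 mm ≈ 267.9 m.
Far limit Df = s·(H − f)/(H − s) = 13600 × (267922.6 − 347) / (267922.6 − 13600) = 13600 × 267575.6 / 254322.6 ≈ 14309 mm ≈ 14.3 m.

14.3 m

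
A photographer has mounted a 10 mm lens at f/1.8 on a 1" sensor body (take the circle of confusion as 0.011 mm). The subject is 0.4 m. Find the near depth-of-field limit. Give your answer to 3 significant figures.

Hyperfocal distance H = f²/(N·c) + f = 10²/(1.8 × 0.011) + 10 = 100/0.0198 + 10 ≈ 5060.5 mm ≈ 5.061 m.
Near limit Dn = s·(H − f)/(H + s − 2f) = 400 × (5060.5 − 10) / (5060.5 + 400 − 2 × 10) = 400 × 5050.5 / 5440.5 ≈ 371.33 mm.

371 mm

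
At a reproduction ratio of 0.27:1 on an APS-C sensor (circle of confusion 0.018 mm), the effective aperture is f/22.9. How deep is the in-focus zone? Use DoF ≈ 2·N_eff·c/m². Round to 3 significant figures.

At magnification m, DoF ≈ 2·N_eff·c/m² = 2 × 22.9 × 0.018 / 0.27² = 0.8244 / 0.0729 ≈ 11.3 mm.

11.3 mm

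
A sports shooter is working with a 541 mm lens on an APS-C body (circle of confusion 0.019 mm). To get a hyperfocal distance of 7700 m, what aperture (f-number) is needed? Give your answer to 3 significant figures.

Rearrange H = f²/(N·c) + f for N: N = f² / ((H − f)·c).
N = 541² / ((7700000 − 541) × 0.019) = 292681 / 146290 ≈ 2.00.

f/2.00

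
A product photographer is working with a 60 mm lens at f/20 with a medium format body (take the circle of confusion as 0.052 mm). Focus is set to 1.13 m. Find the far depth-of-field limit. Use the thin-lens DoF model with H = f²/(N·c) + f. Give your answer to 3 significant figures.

1.64 m

Hyperfocal distance H = f²/(N·c) + f = 60²/(20 × 0.052) + 60 = 3600/1.04 + 60 ≈ 3521.5 mm ≈ 3.522 m.
Far limit Df = s·(H − f)/(H − s) = 1130 × (3521.5 − 60) / (3521.5 − 1130) = 1130 × 3461.5 / 2391.5 ≈ 1635.6 mm ≈ 1.64 m.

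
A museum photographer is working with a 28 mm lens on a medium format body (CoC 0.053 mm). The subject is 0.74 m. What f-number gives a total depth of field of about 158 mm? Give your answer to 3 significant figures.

f/2.19

Write h = H − f = f²/(N·c). The thin-lens limits are Dn = s·h/(h + (s−f)) and Df = s·h/(h − (s−f)), so DoF = Df − Dn = 2·s·(s−f)·h / (h² − (s−f)²).
That is a quadratic in h: DoF·h² − 2·s·(s−f)·h − DoF·(s−f)² = 0 ⇒ h = (s−f)·(s + √(s² + DoF²)) / DoF = 712 × (740 + √(740² + 158²)) / 158 = 712 × (740 + 756.680) / 158 ≈ 6744.5 mm.
Then N = f²/(c·h) = 28² / (0.053 × 6744.5) = 784 / 357.46 ≈ 2.19.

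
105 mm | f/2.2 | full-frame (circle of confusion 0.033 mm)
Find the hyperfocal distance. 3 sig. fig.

Hyperfocal distance H = f²/(N·c) + f = 105²/(2.2 × 0.033) + 105 = 11025/0.0726 + 105 ≈ 151964.5 mm ≈ 152 m.

152 m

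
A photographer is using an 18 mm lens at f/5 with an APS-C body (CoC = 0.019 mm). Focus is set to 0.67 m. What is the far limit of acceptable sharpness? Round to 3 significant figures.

0.828 m

Hyperfocal distance H = f²/(N·c) + f = 18²/(5 × 0.019) + 18 = 324/0.095 + 18 ≈ 3428.5 mm ≈ 3.429 m.
Far limit Df = s·(H − f)/(H − s) = 670 × (3428.5 − 18) / (3428.5 − 670) = 670 × 3410.5 / 2758.5 ≈ 828.36 mm ≈ 0.828 m.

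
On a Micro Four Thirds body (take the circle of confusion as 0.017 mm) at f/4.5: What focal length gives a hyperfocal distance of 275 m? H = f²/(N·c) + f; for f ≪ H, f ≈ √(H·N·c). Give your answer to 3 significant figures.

145 mm

From H = f²/(N·c) + f, with f ≪ H: f ≈ √(H·N·c) = √(275000 × 4.5 × 0.017) = √21038 ≈ 145.0 mm.
The +f correction barely moves this — solving exactly, f² + N·c·f − N·c·H = 0 ⇒ f = (−N·c + √((N·c)² + 4·N·c·H))/2 = (−0.0765 + √84150)/2 ≈ 145.00 mm, so f ≈ 145 mm.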